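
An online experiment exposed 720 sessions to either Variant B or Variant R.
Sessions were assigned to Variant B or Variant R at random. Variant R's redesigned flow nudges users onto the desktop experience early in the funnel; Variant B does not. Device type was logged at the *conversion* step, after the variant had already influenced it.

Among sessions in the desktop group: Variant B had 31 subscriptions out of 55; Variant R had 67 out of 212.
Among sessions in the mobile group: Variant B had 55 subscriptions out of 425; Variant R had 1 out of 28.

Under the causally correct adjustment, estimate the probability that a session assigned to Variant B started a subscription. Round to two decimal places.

Because the variant influences device type, device type is a post-treatment mediator, not a confounder. Stratifying on it would bias the estimate; the causal effect is the crude pooled difference.
So P(outcome | do(Variant B)) is just the pooled rate for Variant B: 86/480 = 0.179.

0.18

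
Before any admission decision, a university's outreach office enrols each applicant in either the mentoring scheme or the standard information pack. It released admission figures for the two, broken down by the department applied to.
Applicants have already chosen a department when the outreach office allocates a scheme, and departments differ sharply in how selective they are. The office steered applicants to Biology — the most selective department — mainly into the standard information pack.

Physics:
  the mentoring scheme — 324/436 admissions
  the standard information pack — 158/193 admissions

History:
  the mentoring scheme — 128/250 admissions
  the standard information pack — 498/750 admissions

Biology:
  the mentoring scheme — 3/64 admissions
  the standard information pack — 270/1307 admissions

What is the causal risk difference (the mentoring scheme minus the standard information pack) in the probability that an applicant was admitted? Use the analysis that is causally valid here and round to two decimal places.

the standard information pack is higher inside every department stratum but the mentoring scheme is higher in aggregate. Whether to stratify depends on how department relates to the outreach scheme.
The imbalance in department arose from how applicants were allocated, not from anything the outreach scheme did; and department independently affects the outcome. The pooled gap is confounded — condition on department.
Adjusting over the population distribution of department: 0.210·(0.743−0.819) + 0.333·(0.512−0.664) + 0.457·(0.047−0.207) = -0.139.

-0.14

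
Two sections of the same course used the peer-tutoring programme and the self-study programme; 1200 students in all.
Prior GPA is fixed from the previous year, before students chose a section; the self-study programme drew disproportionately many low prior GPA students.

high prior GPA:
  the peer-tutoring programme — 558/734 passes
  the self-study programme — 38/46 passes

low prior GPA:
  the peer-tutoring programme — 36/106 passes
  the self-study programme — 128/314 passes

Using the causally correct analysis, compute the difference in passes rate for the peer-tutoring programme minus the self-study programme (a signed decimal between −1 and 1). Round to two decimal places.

The prior GPA band-specific comparison favours the self-study programme throughout, but the pooled figures favour the peer-tutoring programme. The question is whether to condition on prior GPA band.
The imbalance in prior GPA band arose from how students were allocated, not from anything the teaching method did; and prior GPA band independently affects the outcome. The pooled gap is confounded — condition on prior GPA band.
Adjusting over the population distribution of prior GPA band: 0.650·(0.760−0.826) + 0.350·(0.340−0.408) = -0.067.

-0.07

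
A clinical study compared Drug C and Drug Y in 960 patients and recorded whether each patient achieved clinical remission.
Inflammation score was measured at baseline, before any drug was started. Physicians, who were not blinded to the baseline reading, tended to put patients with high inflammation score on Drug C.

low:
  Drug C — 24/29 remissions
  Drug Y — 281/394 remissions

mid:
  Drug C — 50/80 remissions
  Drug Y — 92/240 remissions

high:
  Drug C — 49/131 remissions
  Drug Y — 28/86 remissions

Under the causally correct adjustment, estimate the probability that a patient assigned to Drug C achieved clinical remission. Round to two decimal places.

0.66

The imbalance in inflammation score arose from how patients were allocated, not from anything the drug did; and inflammation score independently affects the outcome. The pooled gap is confounded — condition on inflammation score.
Standardising Drug C to the population inflammation score mix: 0.441·24/29 + 0.333·50/80 + 0.226·49/131 = 0.658.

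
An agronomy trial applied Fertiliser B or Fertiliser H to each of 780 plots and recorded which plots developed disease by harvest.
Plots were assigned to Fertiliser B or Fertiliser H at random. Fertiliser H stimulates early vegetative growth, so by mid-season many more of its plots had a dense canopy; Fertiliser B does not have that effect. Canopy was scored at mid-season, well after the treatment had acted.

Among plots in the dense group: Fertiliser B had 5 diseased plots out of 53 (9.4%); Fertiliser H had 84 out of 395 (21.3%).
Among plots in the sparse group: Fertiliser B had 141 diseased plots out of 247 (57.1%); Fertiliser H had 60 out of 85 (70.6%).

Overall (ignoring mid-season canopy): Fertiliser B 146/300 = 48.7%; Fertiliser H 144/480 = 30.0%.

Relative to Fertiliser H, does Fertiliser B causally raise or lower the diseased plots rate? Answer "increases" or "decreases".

Within every mid-season canopy level Fertiliser B has the lower rate, yet pooled Fertiliser H does — Simpson's reversal.
Stratifying would compare fertilisers among plots the fertilisers themselves sorted into mid-season canopy groups — a form of selection on an intermediate. The unconditioned pooled rates give the total causal effect.
Pooled: Fertiliser B 48.7% vs Fertiliser H 30.0%; Fertiliser H is lower overall.

increases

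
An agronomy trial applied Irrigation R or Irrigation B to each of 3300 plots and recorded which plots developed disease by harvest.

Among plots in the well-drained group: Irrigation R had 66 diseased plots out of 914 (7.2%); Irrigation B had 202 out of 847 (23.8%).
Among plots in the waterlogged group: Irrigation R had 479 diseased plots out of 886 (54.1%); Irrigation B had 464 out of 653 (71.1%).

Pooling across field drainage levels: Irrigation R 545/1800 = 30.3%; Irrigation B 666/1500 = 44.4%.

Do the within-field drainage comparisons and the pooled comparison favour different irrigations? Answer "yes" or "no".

Within each field drainage level (well-drained 7.2% vs 23.8%; waterlogged 54.1% vs 71.1%), Irrigation R has the lower rate every time. Pooled: 30.3% vs 44.4% — Irrigation R has the lower rate overall. They agree.

no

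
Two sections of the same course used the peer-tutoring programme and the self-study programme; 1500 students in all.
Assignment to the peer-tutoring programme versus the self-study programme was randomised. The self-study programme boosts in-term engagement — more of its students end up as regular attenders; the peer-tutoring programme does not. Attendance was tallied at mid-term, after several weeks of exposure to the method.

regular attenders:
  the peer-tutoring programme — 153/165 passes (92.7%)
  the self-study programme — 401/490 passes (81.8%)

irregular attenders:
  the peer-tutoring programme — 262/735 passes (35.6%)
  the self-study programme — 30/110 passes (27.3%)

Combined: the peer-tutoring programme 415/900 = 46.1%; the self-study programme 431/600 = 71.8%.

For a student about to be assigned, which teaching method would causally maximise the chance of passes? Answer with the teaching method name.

The stratified and pooled comparisons disagree (the peer-tutoring programme wins within each mid-term attendance; the self-study programme wins overall), so the answer turns on the causal role of mid-term attendance.
Mid-term attendance here is a post-treatment variable shaped by the teaching method; conditioning on it would introduce bias rather than remove it. The overall comparison is the causal one.
Pooled: the peer-tutoring programme 46.1% vs the self-study programme 71.8%; the self-study programme is higher overall.

the self-study programme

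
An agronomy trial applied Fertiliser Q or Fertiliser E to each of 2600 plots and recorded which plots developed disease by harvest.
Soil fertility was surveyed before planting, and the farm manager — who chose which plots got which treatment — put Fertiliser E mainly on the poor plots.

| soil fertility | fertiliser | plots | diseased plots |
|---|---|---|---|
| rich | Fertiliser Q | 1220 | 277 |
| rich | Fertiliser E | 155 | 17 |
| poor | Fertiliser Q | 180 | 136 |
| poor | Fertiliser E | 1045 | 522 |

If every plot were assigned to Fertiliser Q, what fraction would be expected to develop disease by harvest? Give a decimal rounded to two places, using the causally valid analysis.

0.48

Soil fertility satisfies the back-door criterion: it is not a descendant of the fertiliser, and it blocks the spurious path from fertiliser to outcome. Adjusting for it (i.e., using the within-soil fertility rates) gives the causal effect.
Standardising Fertiliser Q to the population soil fertility mix: 0.529·277/1220 + 0.471·136/180 = 0.476.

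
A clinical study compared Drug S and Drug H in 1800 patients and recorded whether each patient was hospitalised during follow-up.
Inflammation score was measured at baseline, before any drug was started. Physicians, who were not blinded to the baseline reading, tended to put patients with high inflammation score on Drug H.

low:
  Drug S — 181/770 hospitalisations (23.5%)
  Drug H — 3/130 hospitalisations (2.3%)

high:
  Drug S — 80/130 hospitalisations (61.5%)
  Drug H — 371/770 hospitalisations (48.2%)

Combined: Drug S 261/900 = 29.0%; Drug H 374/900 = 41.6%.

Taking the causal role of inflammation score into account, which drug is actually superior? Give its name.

Inflammation score is set before the drug has any effect — it is not caused by the drug — and it independently drives the outcome. That makes it a confounder, so the causal comparison is within inflammation score levels.
Within each level — low: 23.5% vs 2.3%; high: 61.5% vs 48.2% — Drug H is lower every time.

Drug H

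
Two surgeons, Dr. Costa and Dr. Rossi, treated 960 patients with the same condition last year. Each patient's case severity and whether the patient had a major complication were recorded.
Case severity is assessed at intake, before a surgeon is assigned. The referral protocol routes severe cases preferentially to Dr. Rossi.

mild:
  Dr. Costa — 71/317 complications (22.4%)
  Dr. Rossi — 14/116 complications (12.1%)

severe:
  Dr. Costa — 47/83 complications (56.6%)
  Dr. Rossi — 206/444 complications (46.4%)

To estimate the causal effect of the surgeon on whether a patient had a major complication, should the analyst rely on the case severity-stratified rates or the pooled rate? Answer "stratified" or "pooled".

The imbalance in case severity arose from how patients were allocated, not from anything the surgeon did; and case severity independently affects the outcome. The pooled gap is confounded — condition on case severity.
Within each level — mild: 22.4% vs 12.1%; severe: 56.6% vs 46.4% — Dr. Rossi is lower every time.

stratified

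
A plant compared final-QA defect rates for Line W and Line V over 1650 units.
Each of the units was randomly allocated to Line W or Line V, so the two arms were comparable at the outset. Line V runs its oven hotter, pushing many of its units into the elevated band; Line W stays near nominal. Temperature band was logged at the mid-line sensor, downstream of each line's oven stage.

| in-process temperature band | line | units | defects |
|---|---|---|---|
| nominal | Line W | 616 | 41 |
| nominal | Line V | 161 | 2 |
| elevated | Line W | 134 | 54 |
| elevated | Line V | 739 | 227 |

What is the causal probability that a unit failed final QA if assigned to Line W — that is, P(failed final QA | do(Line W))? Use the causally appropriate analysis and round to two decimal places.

0.13

The stratified and pooled comparisons disagree (Line V wins within each in-process temperature band; Line W wins overall), so the answer turns on the causal role of in-process temperature band.
The distribution of in-process temperature band is itself part of what the line does — it is an intermediate outcome. Holding it fixed would remove that part of the effect; the total effect is the pooled difference.
So P(outcome | do(Line W)) is just the pooled rate for Line W: 95/750 = 0.127.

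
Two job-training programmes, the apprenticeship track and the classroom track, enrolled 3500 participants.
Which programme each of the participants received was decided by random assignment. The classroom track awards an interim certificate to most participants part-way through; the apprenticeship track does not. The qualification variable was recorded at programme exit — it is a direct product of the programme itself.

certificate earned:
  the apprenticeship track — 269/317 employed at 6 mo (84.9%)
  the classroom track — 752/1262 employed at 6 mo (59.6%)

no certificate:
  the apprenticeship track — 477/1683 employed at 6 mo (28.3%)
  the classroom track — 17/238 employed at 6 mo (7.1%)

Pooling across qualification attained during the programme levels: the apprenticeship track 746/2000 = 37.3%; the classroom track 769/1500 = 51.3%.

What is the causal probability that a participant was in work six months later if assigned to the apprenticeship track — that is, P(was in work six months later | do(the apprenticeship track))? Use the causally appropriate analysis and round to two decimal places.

0.37

The qualification attained during the programme-specific comparison favours the apprenticeship track throughout, but the pooled figures favour the classroom track. The question is whether to condition on qualification attained during the programme.
Qualification attained during the programme is recorded after the programme and is itself shifted by it — it sits on the causal path from programme to outcome. Conditioning on a mediator would strip out part of the effect we want; the pooled comparison gives the total causal effect.
So P(outcome | do(the apprenticeship track)) is just the pooled rate for the apprenticeship track: 746/2000 = 0.373.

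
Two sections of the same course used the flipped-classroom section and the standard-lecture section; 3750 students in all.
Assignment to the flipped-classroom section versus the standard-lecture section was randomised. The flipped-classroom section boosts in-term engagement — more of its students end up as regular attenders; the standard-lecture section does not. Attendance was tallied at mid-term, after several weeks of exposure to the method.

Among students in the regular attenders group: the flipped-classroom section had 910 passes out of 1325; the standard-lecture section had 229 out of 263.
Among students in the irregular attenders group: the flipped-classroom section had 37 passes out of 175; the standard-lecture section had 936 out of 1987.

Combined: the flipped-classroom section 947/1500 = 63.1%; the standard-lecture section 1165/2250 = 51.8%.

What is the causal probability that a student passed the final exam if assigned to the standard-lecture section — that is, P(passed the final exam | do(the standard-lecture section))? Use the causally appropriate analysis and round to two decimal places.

0.52

Within every mid-term attendance level the standard-lecture section has the higher rate, yet pooled the flipped-classroom section does — Simpson's reversal.
Because the teaching method influences mid-term attendance, mid-term attendance is a post-treatment mediator, not a confounder. Stratifying on it would bias the estimate; the causal effect is the crude pooled difference.
So P(outcome | do(the standard-lecture section)) is just the pooled rate for the standard-lecture section: 1165/2250 = 0.518.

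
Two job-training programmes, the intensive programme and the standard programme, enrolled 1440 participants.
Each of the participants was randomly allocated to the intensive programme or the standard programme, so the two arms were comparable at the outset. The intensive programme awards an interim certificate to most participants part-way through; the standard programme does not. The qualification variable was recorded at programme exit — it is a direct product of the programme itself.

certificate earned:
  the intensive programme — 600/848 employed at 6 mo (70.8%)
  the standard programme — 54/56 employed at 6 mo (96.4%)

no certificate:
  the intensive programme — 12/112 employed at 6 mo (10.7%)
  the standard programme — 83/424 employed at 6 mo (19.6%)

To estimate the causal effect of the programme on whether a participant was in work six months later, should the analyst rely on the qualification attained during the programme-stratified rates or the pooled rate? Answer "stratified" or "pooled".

Qualification attained during the programme is downstream of the programme. One should not condition on a consequence of treatment, so the overall rates are the right comparison.
Pooled: the intensive programme 63.7% vs the standard programme 28.5%; the intensive programme is higher overall.

pooled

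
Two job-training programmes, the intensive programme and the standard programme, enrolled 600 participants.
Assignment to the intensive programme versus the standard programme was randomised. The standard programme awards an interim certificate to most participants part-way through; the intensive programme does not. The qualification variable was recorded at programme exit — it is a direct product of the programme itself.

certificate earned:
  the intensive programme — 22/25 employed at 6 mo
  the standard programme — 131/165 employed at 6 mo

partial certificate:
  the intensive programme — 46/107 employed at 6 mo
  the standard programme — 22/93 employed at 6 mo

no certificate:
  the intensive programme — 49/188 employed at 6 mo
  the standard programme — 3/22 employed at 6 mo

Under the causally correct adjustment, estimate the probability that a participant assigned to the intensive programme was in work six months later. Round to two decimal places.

The distribution of qualification attained during the programme is itself part of what the programme does — it is an intermediate outcome. Holding it fixed would remove that part of the effect; the total effect is the pooled difference.
So P(outcome | do(the intensive programme)) is just the pooled rate for the intensive programme: 117/320 = 0.366.

0.37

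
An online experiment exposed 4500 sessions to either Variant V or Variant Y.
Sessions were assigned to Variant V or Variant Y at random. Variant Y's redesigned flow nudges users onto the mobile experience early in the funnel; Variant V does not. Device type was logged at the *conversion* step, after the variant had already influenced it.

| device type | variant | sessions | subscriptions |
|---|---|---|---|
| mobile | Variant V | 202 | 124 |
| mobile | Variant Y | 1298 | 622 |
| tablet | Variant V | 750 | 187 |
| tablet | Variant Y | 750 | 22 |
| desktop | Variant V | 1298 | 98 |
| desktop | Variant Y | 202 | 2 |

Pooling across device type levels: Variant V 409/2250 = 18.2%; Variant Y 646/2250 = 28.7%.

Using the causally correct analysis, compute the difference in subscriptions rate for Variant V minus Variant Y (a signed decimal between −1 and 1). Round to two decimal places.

Variant V is higher inside every device type stratum but Variant Y is higher in aggregate. Whether to stratify depends on how device type relates to the variant.
Device type is downstream of the variant. One should not condition on a consequence of treatment, so the overall rates are the right comparison.
The causal difference is the pooled difference: 0.182 − 0.287 = -0.105.

-0.11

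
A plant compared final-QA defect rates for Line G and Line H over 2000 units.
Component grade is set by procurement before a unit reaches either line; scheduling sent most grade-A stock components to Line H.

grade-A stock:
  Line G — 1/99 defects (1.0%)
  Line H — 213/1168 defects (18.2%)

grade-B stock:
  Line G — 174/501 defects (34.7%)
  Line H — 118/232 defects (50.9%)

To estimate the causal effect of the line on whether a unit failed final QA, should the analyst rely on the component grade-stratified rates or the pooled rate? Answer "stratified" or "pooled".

stratified

The component grade-specific comparison favours Line G throughout, but the pooled figures favour Line H. The question is whether to condition on component grade.
Here component grade is a common cause — it drives both which line a case falls under and the outcome. The crude comparison mixes populations; the stratum-specific rates are the causally relevant ones.
Within each level — grade-A stock: 1.0% vs 18.2%; grade-B stock: 34.7% vs 50.9% — Line G is lower every time.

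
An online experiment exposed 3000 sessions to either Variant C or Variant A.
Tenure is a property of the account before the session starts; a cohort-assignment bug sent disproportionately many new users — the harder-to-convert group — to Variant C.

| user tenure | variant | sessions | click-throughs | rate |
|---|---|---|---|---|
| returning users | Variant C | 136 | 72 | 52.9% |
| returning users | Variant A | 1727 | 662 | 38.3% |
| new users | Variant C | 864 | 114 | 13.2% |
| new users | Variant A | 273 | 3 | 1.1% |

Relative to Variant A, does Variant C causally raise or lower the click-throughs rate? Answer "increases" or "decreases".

Variant C is higher inside every user tenure stratum but Variant A is higher in aggregate. Whether to stratify depends on how user tenure relates to the variant.
Since user tenure is a pre-existing factor (not a product of the variant) and it affects the outcome on its own, it is a confounder. The stratified rates, not the pooled rate, identify the causal effect.
Within each level — returning users: 52.9% vs 38.3%; new users: 13.2% vs 1.1% — Variant C is higher every time.

increases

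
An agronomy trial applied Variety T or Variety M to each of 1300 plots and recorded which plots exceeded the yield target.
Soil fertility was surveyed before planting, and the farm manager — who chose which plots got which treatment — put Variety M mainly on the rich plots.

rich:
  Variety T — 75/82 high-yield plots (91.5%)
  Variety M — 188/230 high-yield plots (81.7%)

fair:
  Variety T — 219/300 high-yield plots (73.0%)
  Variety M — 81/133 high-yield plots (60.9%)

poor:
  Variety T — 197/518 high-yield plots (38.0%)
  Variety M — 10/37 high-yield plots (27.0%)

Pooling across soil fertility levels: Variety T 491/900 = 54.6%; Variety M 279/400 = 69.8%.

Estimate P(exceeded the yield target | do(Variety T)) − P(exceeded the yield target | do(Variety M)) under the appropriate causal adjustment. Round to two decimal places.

The stratified and pooled comparisons disagree (Variety T wins within each soil fertility; Variety M wins overall), so the answer turns on the causal role of soil fertility.
Soil fertility is set before the variety has any effect — it is not caused by the variety — and it independently drives the outcome. That makes it a confounder, so the causal comparison is within soil fertility levels.
Adjusting over the population distribution of soil fertility: 0.240·(0.915−0.817) + 0.333·(0.730−0.609) + 0.427·(0.380−0.270) = +0.111.

+0.11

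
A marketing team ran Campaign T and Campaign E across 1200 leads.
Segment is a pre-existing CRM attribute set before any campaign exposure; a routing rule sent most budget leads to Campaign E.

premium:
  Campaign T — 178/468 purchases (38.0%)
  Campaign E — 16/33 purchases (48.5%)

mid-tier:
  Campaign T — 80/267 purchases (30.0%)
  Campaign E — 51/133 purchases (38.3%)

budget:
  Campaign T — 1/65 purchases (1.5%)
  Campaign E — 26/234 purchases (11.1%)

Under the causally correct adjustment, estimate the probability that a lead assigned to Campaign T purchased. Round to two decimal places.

0.26

The customer segment-specific comparison favours Campaign E throughout, but the pooled figures favour Campaign T. The question is whether to condition on customer segment.
The imbalance in customer segment arose from how leads were allocated, not from anything the campaign did; and customer segment independently affects the outcome. The pooled gap is confounded — condition on customer segment.
Standardising Campaign T to the population customer segment mix: 0.417·178/468 + 0.333·80/267 + 0.249·1/65 = 0.263.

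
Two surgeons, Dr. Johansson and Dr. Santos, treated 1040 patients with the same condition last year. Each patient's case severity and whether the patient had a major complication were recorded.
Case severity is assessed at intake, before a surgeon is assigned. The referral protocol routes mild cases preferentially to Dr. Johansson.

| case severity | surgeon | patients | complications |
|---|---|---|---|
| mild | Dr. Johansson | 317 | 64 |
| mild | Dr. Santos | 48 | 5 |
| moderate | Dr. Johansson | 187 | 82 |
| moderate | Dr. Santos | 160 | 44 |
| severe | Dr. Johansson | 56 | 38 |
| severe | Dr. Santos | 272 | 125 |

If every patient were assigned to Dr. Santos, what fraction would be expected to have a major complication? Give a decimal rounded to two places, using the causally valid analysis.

The imbalance in case severity arose from how patients were allocated, not from anything the surgeon did; and case severity independently affects the outcome. The pooled gap is confounded — condition on case severity.
Standardising Dr. Santos to the population case severity mix: 0.351·5/48 + 0.334·44/160 + 0.315·125/272 = 0.273.

0.27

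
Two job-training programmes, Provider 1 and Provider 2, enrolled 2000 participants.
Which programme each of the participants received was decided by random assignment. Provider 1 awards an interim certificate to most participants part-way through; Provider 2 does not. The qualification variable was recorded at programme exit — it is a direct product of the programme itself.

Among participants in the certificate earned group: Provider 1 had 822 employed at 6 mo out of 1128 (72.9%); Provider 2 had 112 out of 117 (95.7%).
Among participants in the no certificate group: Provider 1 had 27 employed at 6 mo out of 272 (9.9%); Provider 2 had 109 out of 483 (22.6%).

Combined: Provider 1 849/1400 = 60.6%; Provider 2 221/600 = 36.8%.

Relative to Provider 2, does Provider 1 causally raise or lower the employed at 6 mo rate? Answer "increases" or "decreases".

increases

Provider 2 is higher inside every qualification attained during the programme stratum but Provider 1 is higher in aggregate. Whether to stratify depends on how qualification attained during the programme relates to the programme.
Stratifying would compare programmes among participants the programmes themselves sorted into qualification attained during the programme groups — a form of selection on an intermediate. The unconditioned pooled rates give the total causal effect.
Pooled: Provider 1 60.6% vs Provider 2 36.8%; Provider 1 is higher overall.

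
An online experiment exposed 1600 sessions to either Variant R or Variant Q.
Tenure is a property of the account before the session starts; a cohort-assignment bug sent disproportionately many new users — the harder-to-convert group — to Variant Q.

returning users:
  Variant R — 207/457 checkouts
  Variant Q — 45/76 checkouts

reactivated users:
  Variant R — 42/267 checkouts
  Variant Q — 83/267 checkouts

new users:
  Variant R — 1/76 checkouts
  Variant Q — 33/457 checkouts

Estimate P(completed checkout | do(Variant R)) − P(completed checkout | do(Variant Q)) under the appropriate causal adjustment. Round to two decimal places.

Nothing the variant does changes user tenure; the imbalance is an allocation artefact. With user tenure also predicting the outcome, the pooled figure is confounded, and the within-stratum comparison is the causal one.
Adjusting over the population distribution of user tenure: 0.333·(0.453−0.592) + 0.334·(0.157−0.311) + 0.333·(0.013−0.072) = -0.117.

-0.12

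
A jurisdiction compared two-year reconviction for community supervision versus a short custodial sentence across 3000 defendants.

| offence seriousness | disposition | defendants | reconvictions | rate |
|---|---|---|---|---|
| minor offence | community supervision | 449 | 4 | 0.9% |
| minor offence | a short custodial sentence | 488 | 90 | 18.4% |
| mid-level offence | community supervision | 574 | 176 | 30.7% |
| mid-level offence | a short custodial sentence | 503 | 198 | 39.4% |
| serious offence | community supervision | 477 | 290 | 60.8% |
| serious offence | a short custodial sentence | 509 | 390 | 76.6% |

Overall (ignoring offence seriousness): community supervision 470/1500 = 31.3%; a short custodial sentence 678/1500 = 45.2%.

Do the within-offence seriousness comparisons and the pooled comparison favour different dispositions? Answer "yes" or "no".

Within each offence seriousness level (minor offence 0.9% vs 18.4%; mid-level offence 30.7% vs 39.4%; serious offence 60.8% vs 76.6%), community supervision has the lower rate every time. Pooled: 31.3% vs 45.2% — community supervision has the lower rate overall. They agree.

no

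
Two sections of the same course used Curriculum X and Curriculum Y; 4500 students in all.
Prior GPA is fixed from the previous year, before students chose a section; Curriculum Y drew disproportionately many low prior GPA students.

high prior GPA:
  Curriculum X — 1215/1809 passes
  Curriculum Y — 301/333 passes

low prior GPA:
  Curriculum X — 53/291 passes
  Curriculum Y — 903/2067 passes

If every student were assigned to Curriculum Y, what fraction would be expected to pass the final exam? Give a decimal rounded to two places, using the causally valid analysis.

0.66

The stratified and pooled comparisons disagree (Curriculum Y wins within each prior GPA band; Curriculum X wins overall), so the answer turns on the causal role of prior GPA band.
Since prior GPA band is a pre-existing factor (not a product of the teaching method) and it affects the outcome on its own, it is a confounder. The stratified rates, not the pooled rate, identify the causal effect.
Standardising Curriculum Y to the population prior GPA band mix: 0.476·301/333 + 0.524·903/2067 = 0.659.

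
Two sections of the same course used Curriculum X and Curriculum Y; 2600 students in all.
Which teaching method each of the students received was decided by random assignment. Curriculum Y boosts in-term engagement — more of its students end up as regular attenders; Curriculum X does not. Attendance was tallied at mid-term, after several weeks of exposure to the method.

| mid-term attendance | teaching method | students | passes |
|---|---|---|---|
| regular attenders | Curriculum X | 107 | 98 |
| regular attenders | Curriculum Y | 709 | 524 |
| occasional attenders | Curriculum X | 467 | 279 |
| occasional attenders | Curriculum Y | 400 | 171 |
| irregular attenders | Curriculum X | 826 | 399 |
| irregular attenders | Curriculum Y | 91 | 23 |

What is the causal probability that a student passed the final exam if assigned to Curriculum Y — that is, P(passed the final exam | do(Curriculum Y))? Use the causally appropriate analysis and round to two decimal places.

0.60

Within every mid-term attendance level Curriculum X has the higher rate, yet pooled Curriculum Y does — Simpson's reversal.
Stratifying would compare teaching methods among students the teaching methods themselves sorted into mid-term attendance groups — a form of selection on an intermediate. The unconditioned pooled rates give the total causal effect.
So P(outcome | do(Curriculum Y)) is just the pooled rate for Curriculum Y: 718/1200 = 0.598.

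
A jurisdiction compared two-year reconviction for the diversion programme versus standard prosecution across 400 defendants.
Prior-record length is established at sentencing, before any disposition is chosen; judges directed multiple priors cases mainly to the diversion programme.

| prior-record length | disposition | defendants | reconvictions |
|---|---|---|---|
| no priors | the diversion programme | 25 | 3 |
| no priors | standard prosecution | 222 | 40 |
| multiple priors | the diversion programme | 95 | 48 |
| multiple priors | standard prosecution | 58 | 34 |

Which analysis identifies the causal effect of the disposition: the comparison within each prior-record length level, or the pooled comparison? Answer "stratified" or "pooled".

stratified

Prior-record length is set before the disposition has any effect — it is not caused by the disposition — and it independently drives the outcome. That makes it a confounder, so the causal comparison is within prior-record length levels.
Within each level — no priors: 12.0% vs 18.0%; multiple priors: 50.5% vs 58.6% — the diversion programme is lower every time.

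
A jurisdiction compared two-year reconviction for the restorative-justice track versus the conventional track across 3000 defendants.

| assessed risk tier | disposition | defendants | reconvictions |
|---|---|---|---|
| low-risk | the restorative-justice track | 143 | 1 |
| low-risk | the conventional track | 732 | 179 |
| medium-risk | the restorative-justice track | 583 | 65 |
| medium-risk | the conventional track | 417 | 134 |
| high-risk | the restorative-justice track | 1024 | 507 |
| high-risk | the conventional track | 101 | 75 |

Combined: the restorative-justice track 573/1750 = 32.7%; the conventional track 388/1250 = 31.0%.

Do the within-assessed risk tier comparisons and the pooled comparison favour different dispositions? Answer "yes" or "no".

Within each assessed risk tier level (low-risk 0.7% vs 24.5%; medium-risk 11.1% vs 32.1%; high-risk 49.5% vs 74.3%), the restorative-justice track has the lower rate every time. Pooled: 32.7% vs 31.0% — the conventional track has the lower rate overall. The two comparisons disagree.

yes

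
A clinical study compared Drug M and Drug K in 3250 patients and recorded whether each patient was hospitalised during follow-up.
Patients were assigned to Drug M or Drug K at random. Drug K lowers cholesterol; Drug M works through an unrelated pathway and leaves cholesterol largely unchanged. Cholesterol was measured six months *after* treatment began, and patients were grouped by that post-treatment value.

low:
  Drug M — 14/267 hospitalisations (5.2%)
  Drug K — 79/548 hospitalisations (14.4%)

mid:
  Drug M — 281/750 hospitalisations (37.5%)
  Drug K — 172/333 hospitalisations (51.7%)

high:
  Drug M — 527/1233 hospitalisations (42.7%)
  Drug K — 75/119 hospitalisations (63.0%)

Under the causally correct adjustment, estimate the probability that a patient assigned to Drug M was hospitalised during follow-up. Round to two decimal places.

Cholesterol is downstream of the drug. One should not condition on a consequence of treatment, so the overall rates are the right comparison.
So P(outcome | do(Drug M)) is just the pooled rate for Drug M: 822/2250 = 0.365.

0.37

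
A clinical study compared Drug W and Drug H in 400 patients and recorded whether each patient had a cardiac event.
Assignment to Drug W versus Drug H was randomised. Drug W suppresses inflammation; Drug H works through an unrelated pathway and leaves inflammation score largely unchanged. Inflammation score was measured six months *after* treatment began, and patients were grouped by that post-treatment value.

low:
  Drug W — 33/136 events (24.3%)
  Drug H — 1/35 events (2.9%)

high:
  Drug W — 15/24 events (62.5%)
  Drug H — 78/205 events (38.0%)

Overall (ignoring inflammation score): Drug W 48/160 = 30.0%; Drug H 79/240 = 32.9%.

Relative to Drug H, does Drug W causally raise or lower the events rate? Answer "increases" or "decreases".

decreases

Within every inflammation score level Drug H has the lower rate, yet pooled Drug W does — Simpson's reversal.
Inflammation score here is a post-treatment variable shaped by the drug; conditioning on it would introduce bias rather than remove it. The overall comparison is the causal one.
Pooled: Drug W 30.0% vs Drug H 32.9%; Drug W is lower overall.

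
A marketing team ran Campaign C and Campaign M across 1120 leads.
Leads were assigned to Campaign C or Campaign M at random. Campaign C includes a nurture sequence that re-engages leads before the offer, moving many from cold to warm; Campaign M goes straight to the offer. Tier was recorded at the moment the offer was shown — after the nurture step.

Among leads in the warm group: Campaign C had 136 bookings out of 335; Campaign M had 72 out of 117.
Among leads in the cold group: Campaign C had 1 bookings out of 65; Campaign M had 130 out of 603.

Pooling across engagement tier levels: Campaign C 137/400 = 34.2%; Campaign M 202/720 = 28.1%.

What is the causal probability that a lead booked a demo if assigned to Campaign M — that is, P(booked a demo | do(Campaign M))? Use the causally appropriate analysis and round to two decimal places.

Engagement tier is recorded after the campaign and is itself shifted by it — it sits on the causal path from campaign to outcome. Conditioning on a mediator would strip out part of the effect we want; the pooled comparison gives the total causal effect.
So P(outcome | do(Campaign M)) is just the pooled rate for Campaign M: 202/720 = 0.281.

0.28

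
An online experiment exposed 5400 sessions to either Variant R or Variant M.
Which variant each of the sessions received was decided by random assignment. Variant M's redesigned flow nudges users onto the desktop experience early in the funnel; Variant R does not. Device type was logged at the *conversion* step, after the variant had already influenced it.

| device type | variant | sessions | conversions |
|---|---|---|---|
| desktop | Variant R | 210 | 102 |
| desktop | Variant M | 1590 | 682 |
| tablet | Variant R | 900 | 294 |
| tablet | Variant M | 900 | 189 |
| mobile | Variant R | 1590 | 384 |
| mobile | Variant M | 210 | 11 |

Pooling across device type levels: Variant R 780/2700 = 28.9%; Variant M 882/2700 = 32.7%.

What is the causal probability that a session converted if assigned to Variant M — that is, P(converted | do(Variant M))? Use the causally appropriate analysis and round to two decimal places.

Variant R is higher inside every device type stratum but Variant M is higher in aggregate. Whether to stratify depends on how device type relates to the variant.
Device type here is a post-treatment variable shaped by the variant; conditioning on it would introduce bias rather than remove it. The overall comparison is the causal one.
So P(outcome | do(Variant M)) is just the pooled rate for Variant M: 882/2700 = 0.327.

0.33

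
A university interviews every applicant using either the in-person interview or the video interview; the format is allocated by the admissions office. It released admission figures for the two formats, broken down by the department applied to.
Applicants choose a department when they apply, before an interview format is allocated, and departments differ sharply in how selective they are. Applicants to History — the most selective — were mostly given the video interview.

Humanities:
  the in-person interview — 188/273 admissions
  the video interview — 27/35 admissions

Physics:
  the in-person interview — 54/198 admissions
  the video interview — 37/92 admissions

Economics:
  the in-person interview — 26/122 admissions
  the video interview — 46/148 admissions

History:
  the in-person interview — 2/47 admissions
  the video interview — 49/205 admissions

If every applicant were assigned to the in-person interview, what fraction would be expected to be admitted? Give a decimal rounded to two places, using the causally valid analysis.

0.32

Department satisfies the back-door criterion: it is not a descendant of the interview format, and it blocks the spurious path from interview format to outcome. Adjusting for it (i.e., using the within-department rates) gives the causal effect.
Standardising the in-person interview to the population department mix: 0.275·188/273 + 0.259·54/198 + 0.241·26/122 + 0.225·2/47 = 0.321.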